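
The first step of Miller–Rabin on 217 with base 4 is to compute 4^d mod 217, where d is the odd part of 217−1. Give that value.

78

217 − 1 = 216 = 2^3 · 27, so d = 27.
4^1 ≡ 4 (mod 217)
4^2 ≡ 4^2 = 16 ≡ 16 (mod 217)
4^4 ≡ 16^2 = 256 ≡ 39 (mod 217)
4^8 ≡ 39^2 = 1521 ≡ 2 (mod 217)
4^16 ≡ 2^2 = 4 ≡ 4 (mod 217)
27 = 16 + 8 + 2 + 1 in binary powers of 2.
So 4^27 ≡ 4 · 2 · 16 · 4 ≡ 78 (mod 217).
Squaring chain: 78 → 8 → 64; never reaches −1, so base 4 is a Miller–Rabin witness that 217 is composite.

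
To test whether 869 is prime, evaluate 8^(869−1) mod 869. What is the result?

8^1 ≡ 8 (mod 869)
8^2 ≡ 8^2 = 64 ≡ 64 (mod 869)
8^4 ≡ 64^2 = 4096 ≡ 620 (mod 869)
8^8 ≡ 620^2 = 384400 ≡ 302 (mod 869)
8^16 ≡ 302^2 = 91204 ≡ 828 (mod 869)
8^32 ≡ 828^2 = 685584 ≡ 812 (mod 869)
8^64 ≡ 812^2 = 659344 ≡ 642 (mod 869)
8^128 ≡ 642^2 = 412164 ≡ 258 (mod 869)
8^256 ≡ 258^2 = 66564 ≡ 520 (mod 869)
8^512 ≡ 520^2 = 270400 ≡ 141 (mod 869)
868 = 512 + 256 + 64 + 32 + 4 in binary powers of 2.
So 8^868 ≡ 141 · 520 · 642 · 812 · 620 ≡ 368 (mod 869).
Since 368 ≠ 1, base 8 is a Fermat witness: 869 is composite.

368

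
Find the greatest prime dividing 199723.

97

199723 = 29 · 6887
6887 = 71 · 97
97 is prime.
So 199723 = 29 · 71 · 97; the largest prime factor is 97.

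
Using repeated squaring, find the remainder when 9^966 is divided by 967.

1

9^1 ≡ 9 (mod 967)
9^2 ≡ 9^2 = 81 ≡ 81 (mod 967)
9^4 ≡ 81^2 = 6561 ≡ 759 (mod 967)
9^8 ≡ 759^2 = 576081 ≡ 716 (mod 967)
9^16 ≡ 716^2 = 512656 ≡ 146 (mod 967)
9^32 ≡ 146^2 = 21316 ≡ 42 (mod 967)
9^64 ≡ 42^2 = 1764 ≡ 797 (mod 967)
9^128 ≡ 797^2 = 635209 ≡ 857 (mod 967)
9^256 ≡ 857^2 = 734449 ≡ 496 (mod 967)
9^512 ≡ 496^2 = 246016 ≡ 398 (mod 967)
966 = 512 + 256 + 128 + 64 + 4 + 2 in binary powers of 2.
So 9^966 ≡ 398 · 496 · 857 · 797 · 759 · 81 ≡ 1 (mod 967).
Since the result is 1, base 9 gives no evidence that 967 is composite.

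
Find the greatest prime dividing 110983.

110983 = 29 · 3827
3827 = 43 · 89
89 is prime.
So 110983 = 29 · 43 · 89; the largest prime factor is 89.

89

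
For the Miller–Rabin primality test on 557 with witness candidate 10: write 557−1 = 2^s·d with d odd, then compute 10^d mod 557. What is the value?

556

557 − 1 = 556 = 2^2 · 139, so d = 139.
10^1 ≡ 10 (mod 557)
10^2 ≡ 10^2 = 100 ≡ 100 (mod 557)
10^4 ≡ 100^2 = 10000 ≡ 531 (mod 557)
10^8 ≡ 531^2 = 281961 ≡ 119 (mod 557)
10^16 ≡ 119^2 = 14161 ≡ 236 (mod 557)
10^32 ≡ 236^2 = 55696 ≡ 553 (mod 557)
10^64 ≡ 553^2 = 305809 ≡ 16 (mod 557)
10^128 ≡ 16^2 = 256 ≡ 256 (mod 557)
139 = 128 + 8 + 2 + 1 in binary powers of 2.
So 10^139 ≡ 256 · 119 · 100 · 10 ≡ 556 (mod 557).
Since 10^d ≡ 556 (mod 557), base 10 does not prove 557 composite.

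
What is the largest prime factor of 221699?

221699 = 47 · 4717
4717 = 53 · 89
89 is prime.
So 221699 = 47 · 53 · 89; the largest prime factor is 89.

89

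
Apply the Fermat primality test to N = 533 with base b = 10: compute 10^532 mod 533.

10^1 ≡ 10 (mod 533)
10^2 ≡ 10^2 = 100 ≡ 100 (mod 533)
10^4 ≡ 100^2 = 10000 ≡ 406 (mod 533)
10^8 ≡ 406^2 = 164836 ≡ 139 (mod 533)
10^16 ≡ 139^2 = 19321 ≡ 133 (mod 533)
10^32 ≡ 133^2 = 17689 ≡ 100 (mod 533)
10^64 ≡ 100^2 = 10000 ≡ 406 (mod 533)
10^128 ≡ 406^2 = 164836 ≡ 139 (mod 533)
10^256 ≡ 139^2 = 19321 ≡ 133 (mod 533)
10^512 ≡ 133^2 = 17689 ≡ 100 (mod 533)
532 = 512 + 16 + 4 in binary powers of 2.
So 10^532 ≡ 100 · 133 · 406 ≡ 510 (mod 533).
Since 510 ≠ 1, base 10 is a Fermat witness: 533 is composite.

510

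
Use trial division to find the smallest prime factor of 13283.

37

13283 is odd.
Digit sum 17, not divisible by 3.
Ends in 3: not divisible by 5.
7: 13283 = 7·1897 + 4
11: 13283 = 11·1207 + 6
13: 13283 = 13·1021 + 10
17: 13283 = 17·781 + 6
19: 13283 = 19·699 + 2
23: 13283 = 23·577 + 12
29: 13283 = 29·458 + 1
31: 13283 = 31·428 + 15
37: 13283 = 37·359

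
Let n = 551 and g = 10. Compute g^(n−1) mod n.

10^1 ≡ 10 (mod 551)
10^2 ≡ 10^2 = 100 ≡ 100 (mod 551)
10^4 ≡ 100^2 = 10000 ≡ 82 (mod 551)
10^8 ≡ 82^2 = 6724 ≡ 112 (mod 551)
10^16 ≡ 112^2 = 12544 ≡ 422 (mod 551)
10^32 ≡ 422^2 = 178084 ≡ 111 (mod 551)
10^64 ≡ 111^2 = 12321 ≡ 199 (mod 551)
10^128 ≡ 199^2 = 39601 ≡ 480 (mod 551)
10^256 ≡ 480^2 = 230400 ≡ 82 (mod 551)
10^512 ≡ 82^2 = 6724 ≡ 112 (mod 551)
550 = 512 + 32 + 4 + 2 in binary powers of 2.
So 10^550 ≡ 112 · 111 · 82 · 100 ≡ 237 (mod 551).
Since 237 ≠ 1, base 10 is a Fermat witness: 551 is composite.

237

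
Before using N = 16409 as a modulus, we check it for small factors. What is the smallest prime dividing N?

61

16409 is odd.
Digit sum 20, not divisible by 3.
Ends in 9: not divisible by 5.
7: 16409 = 7·2344 + 1
11: 16409 = 11·1491 + 8
13: 16409 = 13·1262 + 3
17: 16409 = 17·965 + 4
19: 16409 = 19·863 + 12
23: 16409 = 23·713 + 10
29: 16409 = 29·565 + 24
31: 16409 = 31·529 + 10
37: 16409 = 37·443 + 18
41: 16409 = 41·400 + 9
43: 16409 = 43·381 + 26
47: 16409 = 47·349 + 6
53: 16409 = 53·309 + 32
59: 16409 = 59·278 + 7
61: 16409 = 61·269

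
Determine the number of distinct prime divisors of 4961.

4961 = 11^2 · 41
4961 = 11^2 · 41, which has 2 distinct prime factors.

2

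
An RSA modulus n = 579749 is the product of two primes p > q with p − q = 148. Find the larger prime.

Since p = q + 148, we have 579749 = q(q + 148), so q² + 148q − 579749 = 0.
Discriminant: 148² + 4·579749 = 21904 + 2318996 = 2340900; √2340900 = 1530.
q = (−148 + 1530)/2 = 691, and p = q + 148 = 839.
Check: 691 · 839 = 579749.

839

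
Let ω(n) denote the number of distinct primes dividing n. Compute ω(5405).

3

5405 = 5 · 1081
1081 = 23 · 47
5405 = 5 · 23 · 47, which has 3 distinct prime factors.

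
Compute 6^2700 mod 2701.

1

6^1 ≡ 6 (mod 2701)
6^2 ≡ 6^2 = 36 ≡ 36 (mod 2701)
6^4 ≡ 36^2 = 1296 ≡ 1296 (mod 2701)
6^8 ≡ 1296^2 = 1679616 ≡ 2295 (mod 2701)
6^16 ≡ 2295^2 = 5267025 ≡ 75 (mod 2701)
6^32 ≡ 75^2 = 5625 ≡ 223 (mod 2701)
6^64 ≡ 223^2 = 49729 ≡ 1111 (mod 2701)
6^128 ≡ 1111^2 = 1234321 ≡ 2665 (mod 2701)
6^256 ≡ 2665^2 = 7102225 ≡ 1296 (mod 2701)
6^512 ≡ 1296^2 = 1679616 ≡ 2295 (mod 2701)
6^1024 ≡ 2295^2 = 5267025 ≡ 75 (mod 2701)
6^2048 ≡ 75^2 = 5625 ≡ 223 (mod 2701)
2700 = 2048 + 512 + 128 + 8 + 4 in binary powers of 2.
So 6^2700 ≡ 223 · 2295 · 2665 · 2295 · 1296 ≡ 1 (mod 2701).
Since the result is 1, base 6 gives no evidence that 2701 is composite.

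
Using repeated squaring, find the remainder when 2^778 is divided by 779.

605

2^1 ≡ 2 (mod 779)
2^2 ≡ 2^2 = 4 ≡ 4 (mod 779)
2^4 ≡ 4^2 = 16 ≡ 16 (mod 779)
2^8 ≡ 16^2 = 256 ≡ 256 (mod 779)
2^16 ≡ 256^2 = 65536 ≡ 100 (mod 779)
2^32 ≡ 100^2 = 10000 ≡ 652 (mod 779)
2^64 ≡ 652^2 = 425104 ≡ 549 (mod 779)
2^128 ≡ 549^2 = 301401 ≡ 707 (mod 779)
2^256 ≡ 707^2 = 499849 ≡ 510 (mod 779)
2^512 ≡ 510^2 = 260100 ≡ 693 (mod 779)
778 = 512 + 256 + 8 + 2 in binary powers of 2.
So 2^778 ≡ 693 · 510 · 256 · 4 ≡ 605 (mod 779).
Since 605 ≠ 1, base 2 is a Fermat witness: 779 is composite.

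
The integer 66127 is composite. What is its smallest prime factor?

89

66127 is odd.
Digit sum 22, not divisible by 3.
Ends in 7: not divisible by 5.
7: 66127 = 7·9446 + 5
11: 66127 = 11·6011 + 6
13: 66127 = 13·5086 + 9
17: 66127 = 17·3889 + 14
19: 66127 = 19·3480 + 7
23: 66127 = 23·2875 + 2
29: 66127 = 29·2280 + 7
31: 66127 = 31·2133 + 4
37: 66127 = 37·1787 + 8
41: 66127 = 41·1612 + 35
43: 66127 = 43·1537 + 36
47: 66127 = 47·1406 + 45
53: 66127 = 53·1247 + 36
59: 66127 = 59·1120 + 47
61: 66127 = 61·1084 + 3
67: 66127 = 67·986 + 65
71: 66127 = 71·931 + 26
73: 66127 = 73·905 + 62
79: 66127 = 79·837 + 4
83: 66127 = 83·796 + 59
89: 66127 = 89·743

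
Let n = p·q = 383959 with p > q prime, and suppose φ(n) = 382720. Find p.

641

φ(n) = (p−1)(q−1) = n − (p+q) + 1, so p + q = 383959 − 382720 + 1 = 1240.
p and q are the roots of t² − 1240t + 383959 = 0.
Discriminant: 1240² − 4·383959 = 1537600 − 1535836 = 1764; √1764 = 42.
q = (1240 − 42)/2 = 599, p = (1240 + 42)/2 = 641.
Check: 599 · 641 = 383959.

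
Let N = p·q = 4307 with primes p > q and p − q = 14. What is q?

59

Since p = q + 14, we have 4307 = q(q + 14), so q² + 14q − 4307 = 0.
Discriminant: 14² + 4·4307 = 196 + 17228 = 17424; √17424 = 132.
q = (−14 + 132)/2 = 59, and p = q + 14 = 73.
Check: 59 · 73 = 4307.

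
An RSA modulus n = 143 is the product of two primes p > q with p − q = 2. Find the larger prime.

13

Since p = q + 2, we have 143 = q(q + 2), so q² + 2q − 143 = 0.
Discriminant: 2² + 4·143 = 4 + 572 = 576; √576 = 24.
q = (−2 + 24)/2 = 11, and p = q + 2 = 13.
Check: 11 · 13 = 143.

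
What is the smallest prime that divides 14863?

89

14863 is odd.
Digit sum 22, not divisible by 3.
Ends in 3: not divisible by 5.
7: 14863 = 7·2123 + 2
11: 14863 = 11·1351 + 2
13: 14863 = 13·1143 + 4
17: 14863 = 17·874 + 5
19: 14863 = 19·782 + 5
23: 14863 = 23·646 + 5
29: 14863 = 29·512 + 15
31: 14863 = 31·479 + 14
37: 14863 = 37·401 + 26
41: 14863 = 41·362 + 21
43: 14863 = 43·345 + 28
47: 14863 = 47·316 + 11
53: 14863 = 53·280 + 23
59: 14863 = 59·251 + 54
61: 14863 = 61·243 + 40
67: 14863 = 67·221 + 56
71: 14863 = 71·209 + 24
73: 14863 = 73·203 + 44
79: 14863 = 79·188 + 11
83: 14863 = 83·179 + 6
89: 14863 = 89·167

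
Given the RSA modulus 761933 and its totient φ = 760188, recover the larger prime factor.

φ(n) = (p−1)(q−1) = n − (p+q) + 1, so p + q = 761933 − 760188 + 1 = 1746.
p and q are the roots of t² − 1746t + 761933 = 0.
Discriminant: 1746² − 4·761933 = 3048516 − 3047732 = 784; √784 = 28.
q = (1746 − 28)/2 = 859, p = (1746 + 28)/2 = 887.
Check: 859 · 887 = 761933.

887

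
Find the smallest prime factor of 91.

91 is odd.
Digit sum 10, not divisible by 3.
Ends in 1: not divisible by 5.
7: 91 = 7·13

7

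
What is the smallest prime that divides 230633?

13

230633 is odd.
Digit sum 17, not divisible by 3.
Ends in 3: not divisible by 5.
7: 230633 = 7·32947 + 4
11: 230633 = 11·20966 + 7
13: 230633 = 13·17741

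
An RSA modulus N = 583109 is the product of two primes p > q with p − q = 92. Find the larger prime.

Since p = q + 92, we have 583109 = q(q + 92), so q² + 92q − 583109 = 0.
Discriminant: 92² + 4·583109 = 8464 + 2332436 = 2340900; √2340900 = 1530.
q = (−92 + 1530)/2 = 719, and p = q + 92 = 811.
Check: 719 · 811 = 583109.

811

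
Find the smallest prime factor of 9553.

9553 is odd.
Digit sum 22, not divisible by 3.
Ends in 3: not divisible by 5.
7: 9553 = 7·1364 + 5
11: 9553 = 11·868 + 5
13: 9553 = 13·734 + 11
17: 9553 = 17·561 + 16
19: 9553 = 19·502 + 15
23: 9553 = 23·415 + 8
29: 9553 = 29·329 + 12
31: 9553 = 31·308 + 5
37: 9553 = 37·258 + 7
41: 9553 = 41·233

41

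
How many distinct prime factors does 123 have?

123 = 3 · 41
123 = 3 · 41, which has 2 distinct prime factors.

2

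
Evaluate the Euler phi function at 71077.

Factor: 71077 = 17 · 37 · 113.
φ(71077) = (17−1) · (37−1) · (113−1) = 16 · 36 · 112 = 64512.

64512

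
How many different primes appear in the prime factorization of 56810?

5

56810 = 2 · 28405
28405 = 5 · 5681
5681 = 13 · 437
437 = 19 · 23
56810 = 2 · 5 · 13 · 19 · 23, which has 5 distinct prime factors.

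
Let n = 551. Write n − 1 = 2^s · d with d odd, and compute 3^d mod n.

414

551 − 1 = 550 = 2^1 · 275, so d = 275.
3^1 ≡ 3 (mod 551)
3^2 ≡ 3^2 = 9 ≡ 9 (mod 551)
3^4 ≡ 9^2 = 81 ≡ 81 (mod 551)
3^8 ≡ 81^2 = 6561 ≡ 500 (mod 551)
3^16 ≡ 500^2 = 250000 ≡ 397 (mod 551)
3^32 ≡ 397^2 = 157609 ≡ 23 (mod 551)
3^64 ≡ 23^2 = 529 ≡ 529 (mod 551)
3^128 ≡ 529^2 = 279841 ≡ 484 (mod 551)
3^256 ≡ 484^2 = 234256 ≡ 81 (mod 551)
275 = 256 + 16 + 2 + 1 in binary powers of 2.
So 3^275 ≡ 81 · 397 · 9 · 3 ≡ 414 (mod 551).
Squaring chain: 414; never reaches −1, so base 3 is a Miller–Rabin witness that 551 is composite.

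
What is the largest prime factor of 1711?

1711 = 29 · 59
59 is prime.
So 1711 = 29 · 59; the largest prime factor is 59.

59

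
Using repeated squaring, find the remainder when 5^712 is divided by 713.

315

5^1 ≡ 5 (mod 713)
5^2 ≡ 5^2 = 25 ≡ 25 (mod 713)
5^4 ≡ 25^2 = 625 ≡ 625 (mod 713)
5^8 ≡ 625^2 = 390625 ≡ 614 (mod 713)
5^16 ≡ 614^2 = 376996 ≡ 532 (mod 713)
5^32 ≡ 532^2 = 283024 ≡ 676 (mod 713)
5^64 ≡ 676^2 = 456976 ≡ 656 (mod 713)
5^128 ≡ 656^2 = 430336 ≡ 397 (mod 713)
5^256 ≡ 397^2 = 157609 ≡ 36 (mod 713)
5^512 ≡ 36^2 = 1296 ≡ 583 (mod 713)
712 = 512 + 128 + 64 + 8 in binary powers of 2.
So 5^712 ≡ 583 · 397 · 656 · 614 ≡ 315 (mod 713).
Since 315 ≠ 1, base 5 is a Fermat witness: 713 is composite.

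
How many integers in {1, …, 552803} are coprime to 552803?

Factor: 552803 = 41 · 97 · 139.
φ(552803) = (41−1) · (97−1) · (139−1) = 40 · 96 · 138 = 529920.

529920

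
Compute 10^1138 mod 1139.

508

10^1 ≡ 10 (mod 1139)
10^2 ≡ 10^2 = 100 ≡ 100 (mod 1139)
10^4 ≡ 100^2 = 10000 ≡ 888 (mod 1139)
10^8 ≡ 888^2 = 788544 ≡ 356 (mod 1139)
10^16 ≡ 356^2 = 126736 ≡ 307 (mod 1139)
10^32 ≡ 307^2 = 94249 ≡ 851 (mod 1139)
10^64 ≡ 851^2 = 724201 ≡ 936 (mod 1139)
10^128 ≡ 936^2 = 876096 ≡ 205 (mod 1139)
10^256 ≡ 205^2 = 42025 ≡ 1021 (mod 1139)
10^512 ≡ 1021^2 = 1042441 ≡ 256 (mod 1139)
10^1024 ≡ 256^2 = 65536 ≡ 613 (mod 1139)
1138 = 1024 + 64 + 32 + 16 + 2 in binary powers of 2.
So 10^1138 ≡ 613 · 936 · 851 · 307 · 100 ≡ 508 (mod 1139).
Since 508 ≠ 1, base 10 is a Fermat witness: 1139 is composite.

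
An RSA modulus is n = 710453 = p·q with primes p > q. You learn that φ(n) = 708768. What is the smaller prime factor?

φ(n) = (p−1)(q−1) = n − (p+q) + 1, so p + q = 710453 − 708768 + 1 = 1686.
p and q are the roots of t² − 1686t + 710453 = 0.
Discriminant: 1686² − 4·710453 = 2842596 − 2841812 = 784; √784 = 28.
q = (1686 − 28)/2 = 829, p = (1686 + 28)/2 = 857.
Check: 829 · 857 = 710453.

829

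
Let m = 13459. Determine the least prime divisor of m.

43

13459 is odd.
Digit sum 22, not divisible by 3.
Ends in 9: not divisible by 5.
7: 13459 = 7·1922 + 5
11: 13459 = 11·1223 + 6
13: 13459 = 13·1035 + 4
17: 13459 = 17·791 + 12
19: 13459 = 19·708 + 7
23: 13459 = 23·585 + 4
29: 13459 = 29·464 + 3
31: 13459 = 31·434 + 5
37: 13459 = 37·363 + 28
41: 13459 = 41·328 + 11
43: 13459 = 43·313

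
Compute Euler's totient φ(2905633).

2844576

Factor: 2905633 = 127 · 137 · 167.
φ(2905633) = (127−1) · (137−1) · (167−1) = 126 · 136 · 166 = 2844576.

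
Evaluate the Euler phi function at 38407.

Factor: 38407 = 193 · 199.
φ(38407) = (193−1) · (199−1) = 192 · 198 = 38016.

38016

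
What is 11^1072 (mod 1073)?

248

11^1 ≡ 11 (mod 1073)
11^2 ≡ 11^2 = 121 ≡ 121 (mod 1073)
11^4 ≡ 121^2 = 14641 ≡ 692 (mod 1073)
11^8 ≡ 692^2 = 478864 ≡ 306 (mod 1073)
11^16 ≡ 306^2 = 93636 ≡ 285 (mod 1073)
11^32 ≡ 285^2 = 81225 ≡ 750 (mod 1073)
11^64 ≡ 750^2 = 562500 ≡ 248 (mod 1073)
11^128 ≡ 248^2 = 61504 ≡ 343 (mod 1073)
11^256 ≡ 343^2 = 117649 ≡ 692 (mod 1073)
11^512 ≡ 692^2 = 478864 ≡ 306 (mod 1073)
11^1024 ≡ 306^2 = 93636 ≡ 285 (mod 1073)
1072 = 1024 + 32 + 16 in binary powers of 2.
So 11^1072 ≡ 285 · 750 · 285 ≡ 248 (mod 1073).
Since 248 ≠ 1, base 11 is a Fermat witness: 1073 is composite.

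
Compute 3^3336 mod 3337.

3^1 ≡ 3 (mod 3337)
3^2 ≡ 3^2 = 9 ≡ 9 (mod 3337)
3^4 ≡ 9^2 = 81 ≡ 81 (mod 3337)
3^8 ≡ 81^2 = 6561 ≡ 3224 (mod 3337)
3^16 ≡ 3224^2 = 10394176 ≡ 2758 (mod 3337)
3^32 ≡ 2758^2 = 7606564 ≡ 1541 (mod 3337)
3^64 ≡ 1541^2 = 2374681 ≡ 2074 (mod 3337)
3^128 ≡ 2074^2 = 4301476 ≡ 83 (mod 3337)
3^256 ≡ 83^2 = 6889 ≡ 215 (mod 3337)
3^512 ≡ 215^2 = 46225 ≡ 2844 (mod 3337)
3^1024 ≡ 2844^2 = 8088336 ≡ 2785 (mod 3337)
3^2048 ≡ 2785^2 = 7756225 ≡ 1037 (mod 3337)
3336 = 2048 + 1024 + 256 + 8 in binary powers of 2.
So 3^3336 ≡ 1037 · 2785 · 215 · 3224 ≡ 144 (mod 3337).
Since 144 ≠ 1, base 3 is a Fermat witness: 3337 is composite.

144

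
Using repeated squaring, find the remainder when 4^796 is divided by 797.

1

4^1 ≡ 4 (mod 797)
4^2 ≡ 4^2 = 16 ≡ 16 (mod 797)
4^4 ≡ 16^2 = 256 ≡ 256 (mod 797)
4^8 ≡ 256^2 = 65536 ≡ 182 (mod 797)
4^16 ≡ 182^2 = 33124 ≡ 447 (mod 797)
4^32 ≡ 447^2 = 199809 ≡ 559 (mod 797)
4^64 ≡ 559^2 = 312481 ≡ 57 (mod 797)
4^128 ≡ 57^2 = 3249 ≡ 61 (mod 797)
4^256 ≡ 61^2 = 3721 ≡ 533 (mod 797)
4^512 ≡ 533^2 = 284089 ≡ 357 (mod 797)
796 = 512 + 256 + 16 + 8 + 4 in binary powers of 2.
So 4^796 ≡ 357 · 533 · 447 · 182 · 256 ≡ 1 (mod 797).
Since the result is 1, base 4 gives no evidence that 797 is composite.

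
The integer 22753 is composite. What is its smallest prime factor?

61

22753 is odd.
Digit sum 19, not divisible by 3.
Ends in 3: not divisible by 5.
7: 22753 = 7·3250 + 3
11: 22753 = 11·2068 + 5
13: 22753 = 13·1750 + 3
17: 22753 = 17·1338 + 7
19: 22753 = 19·1197 + 10
23: 22753 = 23·989 + 6
29: 22753 = 29·784 + 17
31: 22753 = 31·733 + 30
37: 22753 = 37·614 + 35
41: 22753 = 41·554 + 39
43: 22753 = 43·529 + 6
47: 22753 = 47·484 + 5
53: 22753 = 53·429 + 16
59: 22753 = 59·385 + 38
61: 22753 = 61·373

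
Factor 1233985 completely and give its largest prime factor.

89

1233985 = 5 · 246797
246797 = 47 · 5251
5251 = 59 · 89
89 is prime.
So 1233985 = 5 · 47 · 59 · 89; the largest prime factor is 89.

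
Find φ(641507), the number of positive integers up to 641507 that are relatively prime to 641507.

618280

Factor: 641507 = 59 · 83 · 131.
φ(641507) = (59−1) · (83−1) · (131−1) = 58 · 82 · 130 = 618280.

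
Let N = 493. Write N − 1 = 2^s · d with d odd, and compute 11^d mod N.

493 − 1 = 492 = 2^2 · 123, so d = 123.
11^1 ≡ 11 (mod 493)
11^2 ≡ 11^2 = 121 ≡ 121 (mod 493)
11^4 ≡ 121^2 = 14641 ≡ 344 (mod 493)
11^8 ≡ 344^2 = 118336 ≡ 16 (mod 493)
11^16 ≡ 16^2 = 256 ≡ 256 (mod 493)
11^32 ≡ 256^2 = 65536 ≡ 460 (mod 493)
11^64 ≡ 460^2 = 211600 ≡ 103 (mod 493)
123 = 64 + 32 + 16 + 8 + 2 + 1 in binary powers of 2.
So 11^123 ≡ 103 · 460 · 256 · 16 · 121 · 11 ≡ 97 (mod 493).
Squaring chain: 97 → 42; never reaches −1, so base 11 is a Miller–Rabin witness that 493 is composite.

97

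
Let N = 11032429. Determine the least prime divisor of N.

79

11032429 is odd.
Digit sum 22, not divisible by 3.
Ends in 9: not divisible by 5.
7: 11032429 = 7·1576061 + 2
11: 11032429 = 11·1002948 + 1
13: 11032429 = 13·848648 + 5
17: 11032429 = 17·648966 + 7
19: 11032429 = 19·580654 + 3
23: 11032429 = 23·479670 + 19
29: 11032429 = 29·380428 + 17
31: 11032429 = 31·355884 + 25
37: 11032429 = 37·298173 + 28
41: 11032429 = 41·269083 + 26
43: 11032429 = 43·256568 + 5
47: 11032429 = 47·234732 + 25
53: 11032429 = 53·208159 + 2
59: 11032429 = 59·186990 + 19
61: 11032429 = 61·180859 + 30
67: 11032429 = 67·164663 + 8
71: 11032429 = 71·155386 + 23
73: 11032429 = 73·151129 + 12
79: 11032429 = 79·139651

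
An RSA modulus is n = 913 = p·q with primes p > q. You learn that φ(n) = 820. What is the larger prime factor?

φ(n) = (p−1)(q−1) = n − (p+q) + 1, so p + q = 913 − 820 + 1 = 94.
p and q are the roots of t² − 94t + 913 = 0.
Discriminant: 94² − 4·913 = 8836 − 3652 = 5184; √5184 = 72.
q = (94 − 72)/2 = 11, p = (94 + 72)/2 = 83.
Check: 11 · 83 = 913.

83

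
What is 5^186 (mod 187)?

5^1 ≡ 5 (mod 187)
5^2 ≡ 5^2 = 25 ≡ 25 (mod 187)
5^4 ≡ 25^2 = 625 ≡ 64 (mod 187)
5^8 ≡ 64^2 = 4096 ≡ 169 (mod 187)
5^16 ≡ 169^2 = 28561 ≡ 137 (mod 187)
5^32 ≡ 137^2 = 18769 ≡ 69 (mod 187)
5^64 ≡ 69^2 = 4761 ≡ 86 (mod 187)
5^128 ≡ 86^2 = 7396 ≡ 103 (mod 187)
186 = 128 + 32 + 16 + 8 + 2 in binary powers of 2.
So 5^186 ≡ 103 · 69 · 137 · 169 · 25 ≡ 60 (mod 187).
Since 60 ≠ 1, base 5 is a Fermat witness: 187 is composite.

60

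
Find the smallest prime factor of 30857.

59

30857 is odd.
Digit sum 23, not divisible by 3.
Ends in 7: not divisible by 5.
7: 30857 = 7·4408 + 1
11: 30857 = 11·2805 + 2
13: 30857 = 13·2373 + 8
17: 30857 = 17·1815 + 2
19: 30857 = 19·1624 + 1
23: 30857 = 23·1341 + 14
29: 30857 = 29·1064 + 1
31: 30857 = 31·995 + 12
37: 30857 = 37·833 + 36
41: 30857 = 41·752 + 25
43: 30857 = 43·717 + 26
47: 30857 = 47·656 + 25
53: 30857 = 53·582 + 11
59: 30857 = 59·523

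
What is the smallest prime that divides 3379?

3379 is odd.
Digit sum 22, not divisible by 3.
Ends in 9: not divisible by 5.
7: 3379 = 7·482 + 5
11: 3379 = 11·307 + 2
13: 3379 = 13·259 + 12
17: 3379 = 17·198 + 13
19: 3379 = 19·177 + 16
23: 3379 = 23·146 + 21
29: 3379 = 29·116 + 15
31: 3379 = 31·109

31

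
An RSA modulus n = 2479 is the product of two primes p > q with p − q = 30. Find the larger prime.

67

Since p = q + 30, we have 2479 = q(q + 30), so q² + 30q − 2479 = 0.
Discriminant: 30² + 4·2479 = 900 + 9916 = 10816; √10816 = 104.
q = (−30 + 104)/2 = 37, and p = q + 30 = 67.
Check: 37 · 67 = 2479.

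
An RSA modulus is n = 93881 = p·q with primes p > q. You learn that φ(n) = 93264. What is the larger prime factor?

φ(n) = (p−1)(q−1) = n − (p+q) + 1, so p + q = 93881 − 93264 + 1 = 618.
p and q are the roots of t² − 618t + 93881 = 0.
Discriminant: 618² − 4·93881 = 381924 − 375524 = 6400; √6400 = 80.
q = (618 − 80)/2 = 269, p = (618 + 80)/2 = 349.
Check: 269 · 349 = 93881.

349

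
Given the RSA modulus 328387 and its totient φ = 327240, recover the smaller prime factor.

φ(n) = (p−1)(q−1) = n − (p+q) + 1, so p + q = 328387 − 327240 + 1 = 1148.
p and q are the roots of t² − 1148t + 328387 = 0.
Discriminant: 1148² − 4·328387 = 1317904 − 1313548 = 4356; √4356 = 66.
q = (1148 − 66)/2 = 541, p = (1148 + 66)/2 = 607.
Check: 541 · 607 = 328387.

541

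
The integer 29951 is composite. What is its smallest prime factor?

61

29951 is odd.
Digit sum 26, not divisible by 3.
Ends in 1: not divisible by 5.
7: 29951 = 7·4278 + 5
11: 29951 = 11·2722 + 9
13: 29951 = 13·2303 + 12
17: 29951 = 17·1761 + 14
19: 29951 = 19·1576 + 7
23: 29951 = 23·1302 + 5
29: 29951 = 29·1032 + 23
31: 29951 = 31·966 + 5
37: 29951 = 37·809 + 18
41: 29951 = 41·730 + 21
43: 29951 = 43·696 + 23
47: 29951 = 47·637 + 12
53: 29951 = 53·565 + 6
59: 29951 = 59·507 + 38
61: 29951 = 61·491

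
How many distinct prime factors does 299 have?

299 = 13 · 23
299 = 13 · 23, which has 2 distinct prime factors.

2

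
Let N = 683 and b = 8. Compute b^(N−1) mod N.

1

8^1 ≡ 8 (mod 683)
8^2 ≡ 8^2 = 64 ≡ 64 (mod 683)
8^4 ≡ 64^2 = 4096 ≡ 681 (mod 683)
8^8 ≡ 681^2 = 463761 ≡ 4 (mod 683)
8^16 ≡ 4^2 = 16 ≡ 16 (mod 683)
8^32 ≡ 16^2 = 256 ≡ 256 (mod 683)
8^64 ≡ 256^2 = 65536 ≡ 651 (mod 683)
8^128 ≡ 651^2 = 423801 ≡ 341 (mod 683)
8^256 ≡ 341^2 = 116281 ≡ 171 (mod 683)
8^512 ≡ 171^2 = 29241 ≡ 555 (mod 683)
682 = 512 + 128 + 32 + 8 + 2 in binary powers of 2.
So 8^682 ≡ 555 · 341 · 256 · 4 · 64 ≡ 1 (mod 683).
Since the result is 1, base 8 gives no evidence that 683 is composite.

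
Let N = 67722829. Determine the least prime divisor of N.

67722829 is odd.
Digit sum 43, not divisible by 3.
Ends in 9: not divisible by 5.
7: 67722829 = 7·9674689 + 6
11: 67722829 = 11·6156620 + 9
13: 67722829 = 13·5209448 + 5
17: 67722829 = 17·3983695 + 14
19: 67722829 = 19·3564359 + 8
23: 67722829 = 23·2944470 + 19
29: 67722829 = 29·2335269 + 28
31: 67722829 = 31·2184607 + 12
37: 67722829 = 37·1830346 + 27
41: 67722829 = 41·1651776 + 13
43: 67722829 = 43·1574949 + 22
47: 67722829 = 47·1440911 + 12
53: 67722829 = 53·1277789 + 12
59: 67722829 = 59·1147844 + 33
61: 67722829 = 61·1110210 + 19
67: 67722829 = 67·1010788 + 33
71: 67722829 = 71·953842 + 47
73: 67722829 = 73·927709 + 72
79: 67722829 = 79·857251

79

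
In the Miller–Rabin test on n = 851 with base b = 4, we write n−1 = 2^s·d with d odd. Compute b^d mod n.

851 − 1 = 850 = 2^1 · 425, so d = 425.
4^1 ≡ 4 (mod 851)
4^2 ≡ 4^2 = 16 ≡ 16 (mod 851)
4^4 ≡ 16^2 = 256 ≡ 256 (mod 851)
4^8 ≡ 256^2 = 65536 ≡ 9 (mod 851)
4^16 ≡ 9^2 = 81 ≡ 81 (mod 851)
4^32 ≡ 81^2 = 6561 ≡ 604 (mod 851)
4^64 ≡ 604^2 = 364816 ≡ 588 (mod 851)
4^128 ≡ 588^2 = 345744 ≡ 238 (mod 851)
4^256 ≡ 238^2 = 56644 ≡ 478 (mod 851)
425 = 256 + 128 + 32 + 8 + 1 in binary powers of 2.
So 4^425 ≡ 478 · 238 · 604 · 9 · 4 ≡ 169 (mod 851).
Squaring chain: 169; never reaches −1, so base 4 is a Miller–Rabin witness that 851 is composite.

169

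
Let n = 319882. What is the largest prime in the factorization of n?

83

319882 = 2 · 159941
159941 = 41 · 3901
3901 = 47 · 83
83 is prime.
So 319882 = 2 · 41 · 47 · 83; the largest prime factor is 83.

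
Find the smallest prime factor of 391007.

391007 is odd.
Digit sum 20, not divisible by 3.
Ends in 7: not divisible by 5.
7: 391007 = 7·55858 + 1
11: 391007 = 11·35546 + 1
13: 391007 = 13·30077 + 6
17: 391007 = 17·23000 + 7
19: 391007 = 19·20579 + 6
23: 391007 = 23·17000 + 7
29: 391007 = 29·13483

29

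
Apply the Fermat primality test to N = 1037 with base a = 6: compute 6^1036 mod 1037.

6^1 ≡ 6 (mod 1037)
6^2 ≡ 6^2 = 36 ≡ 36 (mod 1037)
6^4 ≡ 36^2 = 1296 ≡ 259 (mod 1037)
6^8 ≡ 259^2 = 67081 ≡ 713 (mod 1037)
6^16 ≡ 713^2 = 508369 ≡ 239 (mod 1037)
6^32 ≡ 239^2 = 57121 ≡ 86 (mod 1037)
6^64 ≡ 86^2 = 7396 ≡ 137 (mod 1037)
6^128 ≡ 137^2 = 18769 ≡ 103 (mod 1037)
6^256 ≡ 103^2 = 10609 ≡ 239 (mod 1037)
6^512 ≡ 239^2 = 57121 ≡ 86 (mod 1037)
6^1024 ≡ 86^2 = 7396 ≡ 137 (mod 1037)
1036 = 1024 + 8 + 4 in binary powers of 2.
So 6^1036 ≡ 137 · 713 · 259 ≡ 727 (mod 1037).
Since 727 ≠ 1, base 6 is a Fermat witness: 1037 is composite.

727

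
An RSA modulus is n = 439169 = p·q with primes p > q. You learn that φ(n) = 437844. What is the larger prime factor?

φ(n) = (p−1)(q−1) = n − (p+q) + 1, so p + q = 439169 − 437844 + 1 = 1326.
p and q are the roots of t² − 1326t + 439169 = 0.
Discriminant: 1326² − 4·439169 = 1758276 − 1756676 = 1600; √1600 = 40.
q = (1326 − 40)/2 = 643, p = (1326 + 40)/2 = 683.
Check: 643 · 683 = 439169.

683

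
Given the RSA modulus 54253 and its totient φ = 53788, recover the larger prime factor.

φ(n) = (p−1)(q−1) = n − (p+q) + 1, so p + q = 54253 − 53788 + 1 = 466.
p and q are the roots of t² − 466t + 54253 = 0.
Discriminant: 466² − 4·54253 = 217156 − 217012 = 144; √144 = 12.
q = (466 − 12)/2 = 227, p = (466 + 12)/2 = 239.
Check: 227 · 239 = 54253.

239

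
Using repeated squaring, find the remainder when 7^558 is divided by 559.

7^1 ≡ 7 (mod 559)
7^2 ≡ 7^2 = 49 ≡ 49 (mod 559)
7^4 ≡ 49^2 = 2401 ≡ 165 (mod 559)
7^8 ≡ 165^2 = 27225 ≡ 393 (mod 559)
7^16 ≡ 393^2 = 154449 ≡ 165 (mod 559)
7^32 ≡ 165^2 = 27225 ≡ 393 (mod 559)
7^64 ≡ 393^2 = 154449 ≡ 165 (mod 559)
7^128 ≡ 165^2 = 27225 ≡ 393 (mod 559)
7^256 ≡ 393^2 = 154449 ≡ 165 (mod 559)
7^512 ≡ 165^2 = 27225 ≡ 393 (mod 559)
558 = 512 + 32 + 8 + 4 + 2 in binary powers of 2.
So 7^558 ≡ 393 · 393 · 393 · 165 · 49 ≡ 259 (mod 559).
Since 259 ≠ 1, base 7 is a Fermat witness: 559 is composite.

259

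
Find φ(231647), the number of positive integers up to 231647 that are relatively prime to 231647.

210528

Factor: 231647 = 13 · 103 · 173.
φ(231647) = (13−1) · (103−1) · (173−1) = 12 · 102 · 172 = 210528.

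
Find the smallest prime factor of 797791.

797791 is odd.
Digit sum 40, not divisible by 3.
Ends in 1: not divisible by 5.
7: 797791 = 7·113970 + 1
11: 797791 = 11·72526 + 5
13: 797791 = 13·61368 + 7
17: 797791 = 17·46928 + 15
19: 797791 = 19·41989

19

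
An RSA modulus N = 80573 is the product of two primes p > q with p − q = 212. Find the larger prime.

409

Since p = q + 212, we have 80573 = q(q + 212), so q² + 212q − 80573 = 0.
Discriminant: 212² + 4·80573 = 44944 + 322292 = 367236; √367236 = 606.
q = (−212 + 606)/2 = 197, and p = q + 212 = 409.
Check: 197 · 409 = 80573.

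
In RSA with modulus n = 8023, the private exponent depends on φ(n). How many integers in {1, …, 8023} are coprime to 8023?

Factor: 8023 = 71 · 113.
φ(8023) = (71−1) · (113−1) = 70 · 112 = 7840.

7840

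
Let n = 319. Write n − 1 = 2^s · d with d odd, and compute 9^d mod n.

5

319 − 1 = 318 = 2^1 · 159, so d = 159.
9^1 ≡ 9 (mod 319)
9^2 ≡ 9^2 = 81 ≡ 81 (mod 319)
9^4 ≡ 81^2 = 6561 ≡ 181 (mod 319)
9^8 ≡ 181^2 = 32761 ≡ 223 (mod 319)
9^16 ≡ 223^2 = 49729 ≡ 284 (mod 319)
9^32 ≡ 284^2 = 80656 ≡ 268 (mod 319)
9^64 ≡ 268^2 = 71824 ≡ 49 (mod 319)
9^128 ≡ 49^2 = 2401 ≡ 168 (mod 319)
159 = 128 + 16 + 8 + 4 + 2 + 1 in binary powers of 2.
So 9^159 ≡ 168 · 284 · 223 · 181 · 81 · 9 ≡ 5 (mod 319).
Squaring chain: 5; never reaches −1, so base 9 is a Miller–Rabin witness that 319 is composite.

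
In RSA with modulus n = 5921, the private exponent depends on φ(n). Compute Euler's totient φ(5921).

5700

Factor: 5921 = 31 · 191.
φ(5921) = (31−1) · (191−1) = 30 · 190 = 5700.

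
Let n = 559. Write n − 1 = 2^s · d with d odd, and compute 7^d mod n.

559 − 1 = 558 = 2^1 · 279, so d = 279.
7^1 ≡ 7 (mod 559)
7^2 ≡ 7^2 = 49 ≡ 49 (mod 559)
7^4 ≡ 49^2 = 2401 ≡ 165 (mod 559)
7^8 ≡ 165^2 = 27225 ≡ 393 (mod 559)
7^16 ≡ 393^2 = 154449 ≡ 165 (mod 559)
7^32 ≡ 165^2 = 27225 ≡ 393 (mod 559)
7^64 ≡ 393^2 = 154449 ≡ 165 (mod 559)
7^128 ≡ 165^2 = 27225 ≡ 393 (mod 559)
7^256 ≡ 393^2 = 154449 ≡ 165 (mod 559)
279 = 256 + 16 + 4 + 2 + 1 in binary powers of 2.
So 7^279 ≡ 165 · 165 · 165 · 49 · 7 ≡ 343 (mod 559).
Squaring chain: 343; never reaches −1, so base 7 is a Miller–Rabin witness that 559 is composite.

343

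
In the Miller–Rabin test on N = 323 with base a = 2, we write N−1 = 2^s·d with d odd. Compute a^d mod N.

257

323 − 1 = 322 = 2^1 · 161, so d = 161.
2^1 ≡ 2 (mod 323)
2^2 ≡ 2^2 = 4 ≡ 4 (mod 323)
2^4 ≡ 4^2 = 16 ≡ 16 (mod 323)
2^8 ≡ 16^2 = 256 ≡ 256 (mod 323)
2^16 ≡ 256^2 = 65536 ≡ 290 (mod 323)
2^32 ≡ 290^2 = 84100 ≡ 120 (mod 323)
2^64 ≡ 120^2 = 14400 ≡ 188 (mod 323)
2^128 ≡ 188^2 = 35344 ≡ 137 (mod 323)
161 = 128 + 32 + 1 in binary powers of 2.
So 2^161 ≡ 137 · 120 · 2 ≡ 257 (mod 323).
Squaring chain: 257; never reaches −1, so base 2 is a Miller–Rabin witness that 323 is composite.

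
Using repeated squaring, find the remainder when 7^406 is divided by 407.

7^1 ≡ 7 (mod 407)
7^2 ≡ 7^2 = 49 ≡ 49 (mod 407)
7^4 ≡ 49^2 = 2401 ≡ 366 (mod 407)
7^8 ≡ 366^2 = 133956 ≡ 53 (mod 407)
7^16 ≡ 53^2 = 2809 ≡ 367 (mod 407)
7^32 ≡ 367^2 = 134689 ≡ 379 (mod 407)
7^64 ≡ 379^2 = 143641 ≡ 377 (mod 407)
7^128 ≡ 377^2 = 142129 ≡ 86 (mod 407)
7^256 ≡ 86^2 = 7396 ≡ 70 (mod 407)
406 = 256 + 128 + 16 + 4 + 2 in binary powers of 2.
So 7^406 ≡ 70 · 86 · 367 · 366 · 49 ≡ 81 (mod 407).
Since 81 ≠ 1, base 7 is a Fermat witness: 407 is composite.

81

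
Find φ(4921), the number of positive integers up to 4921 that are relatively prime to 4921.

Factor: 4921 = 7 · 19 · 37.
φ(4921) = (7−1) · (19−1) · (37−1) = 6 · 18 · 36 = 3888.

3888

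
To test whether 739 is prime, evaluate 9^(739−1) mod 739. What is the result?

1

9^1 ≡ 9 (mod 739)
9^2 ≡ 9^2 = 81 ≡ 81 (mod 739)
9^4 ≡ 81^2 = 6561 ≡ 649 (mod 739)
9^8 ≡ 649^2 = 421201 ≡ 710 (mod 739)
9^16 ≡ 710^2 = 504100 ≡ 102 (mod 739)
9^32 ≡ 102^2 = 10404 ≡ 58 (mod 739)
9^64 ≡ 58^2 = 3364 ≡ 408 (mod 739)
9^128 ≡ 408^2 = 166464 ≡ 189 (mod 739)
9^256 ≡ 189^2 = 35721 ≡ 249 (mod 739)
9^512 ≡ 249^2 = 62001 ≡ 664 (mod 739)
738 = 512 + 128 + 64 + 32 + 2 in binary powers of 2.
So 9^738 ≡ 664 · 189 · 408 · 58 · 81 ≡ 1 (mod 739).
Since the result is 1, base 9 gives no evidence that 739 is composite.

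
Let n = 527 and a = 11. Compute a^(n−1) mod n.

485

11^1 ≡ 11 (mod 527)
11^2 ≡ 11^2 = 121 ≡ 121 (mod 527)
11^4 ≡ 121^2 = 14641 ≡ 412 (mod 527)
11^8 ≡ 412^2 = 169744 ≡ 50 (mod 527)
11^16 ≡ 50^2 = 2500 ≡ 392 (mod 527)
11^32 ≡ 392^2 = 153664 ≡ 307 (mod 527)
11^64 ≡ 307^2 = 94249 ≡ 443 (mod 527)
11^128 ≡ 443^2 = 196249 ≡ 205 (mod 527)
11^256 ≡ 205^2 = 42025 ≡ 392 (mod 527)
11^512 ≡ 392^2 = 153664 ≡ 307 (mod 527)
526 = 512 + 8 + 4 + 2 in binary powers of 2.
So 11^526 ≡ 307 · 50 · 412 · 121 ≡ 485 (mod 527).
Since 485 ≠ 1, base 11 is a Fermat witness: 527 is composite.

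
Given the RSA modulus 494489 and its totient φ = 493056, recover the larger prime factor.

857

φ(n) = (p−1)(q−1) = n − (p+q) + 1, so p + q = 494489 − 493056 + 1 = 1434.
p and q are the roots of t² − 1434t + 494489 = 0.
Discriminant: 1434² − 4·494489 = 2056356 − 1977956 = 78400; √78400 = 280.
q = (1434 − 280)/2 = 577, p = (1434 + 280)/2 = 857.
Check: 577 · 857 = 494489.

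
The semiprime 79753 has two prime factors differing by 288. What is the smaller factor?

Since p = q + 288, we have 79753 = q(q + 288), so q² + 288q − 79753 = 0.
Discriminant: 288² + 4·79753 = 82944 + 319012 = 401956; √401956 = 634.
q = (−288 + 634)/2 = 173, and p = q + 288 = 461.
Check: 173 · 461 = 79753.

173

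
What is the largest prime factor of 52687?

52687 = 19 · 2773
2773 = 47 · 59
59 is prime.
So 52687 = 19 · 47 · 59; the largest prime factor is 59.

59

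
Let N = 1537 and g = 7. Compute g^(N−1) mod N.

314

7^1 ≡ 7 (mod 1537)
7^2 ≡ 7^2 = 49 ≡ 49 (mod 1537)
7^4 ≡ 49^2 = 2401 ≡ 864 (mod 1537)
7^8 ≡ 864^2 = 746496 ≡ 1051 (mod 1537)
7^16 ≡ 1051^2 = 1104601 ≡ 1035 (mod 1537)
7^32 ≡ 1035^2 = 1071225 ≡ 1473 (mod 1537)
7^64 ≡ 1473^2 = 2169729 ≡ 1022 (mod 1537)
7^128 ≡ 1022^2 = 1044484 ≡ 861 (mod 1537)
7^256 ≡ 861^2 = 741321 ≡ 487 (mod 1537)
7^512 ≡ 487^2 = 237169 ≡ 471 (mod 1537)
7^1024 ≡ 471^2 = 221841 ≡ 513 (mod 1537)
1536 = 1024 + 512 in binary powers of 2.
So 7^1536 ≡ 513 · 471 ≡ 314 (mod 1537).
Since 314 ≠ 1, base 7 is a Fermat witness: 1537 is composite.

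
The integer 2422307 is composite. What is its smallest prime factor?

71

2422307 is odd.
Digit sum 20, not divisible by 3.
Ends in 7: not divisible by 5.
7: 2422307 = 7·346043 + 6
11: 2422307 = 11·220209 + 8
13: 2422307 = 13·186331 + 4
17: 2422307 = 17·142488 + 11
19: 2422307 = 19·127489 + 16
23: 2422307 = 23·105317 + 16
29: 2422307 = 29·83527 + 24
31: 2422307 = 31·78138 + 29
37: 2422307 = 37·65467 + 28
41: 2422307 = 41·59080 + 27
43: 2422307 = 43·56332 + 31
47: 2422307 = 47·51538 + 21
53: 2422307 = 53·45703 + 48
59: 2422307 = 59·41056 + 3
61: 2422307 = 61·39709 + 58
67: 2422307 = 67·36153 + 56
71: 2422307 = 71·34117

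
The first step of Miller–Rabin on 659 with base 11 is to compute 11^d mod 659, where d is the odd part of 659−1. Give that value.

1

659 − 1 = 658 = 2^1 · 329, so d = 329.
11^1 ≡ 11 (mod 659)
11^2 ≡ 11^2 = 121 ≡ 121 (mod 659)
11^4 ≡ 121^2 = 14641 ≡ 143 (mod 659)
11^8 ≡ 143^2 = 20449 ≡ 20 (mod 659)
11^16 ≡ 20^2 = 400 ≡ 400 (mod 659)
11^32 ≡ 400^2 = 160000 ≡ 522 (mod 659)
11^64 ≡ 522^2 = 272484 ≡ 317 (mod 659)
11^128 ≡ 317^2 = 100489 ≡ 321 (mod 659)
11^256 ≡ 321^2 = 103041 ≡ 237 (mod 659)
329 = 256 + 64 + 8 + 1 in binary powers of 2.
So 11^329 ≡ 237 · 317 · 20 · 11 ≡ 1 (mod 659).
Since 11^d ≡ 1 (mod 659), base 11 does not prove 659 composite.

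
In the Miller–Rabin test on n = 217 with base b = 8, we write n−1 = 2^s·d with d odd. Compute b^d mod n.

64

217 − 1 = 216 = 2^3 · 27, so d = 27.
8^1 ≡ 8 (mod 217)
8^2 ≡ 8^2 = 64 ≡ 64 (mod 217)
8^4 ≡ 64^2 = 4096 ≡ 190 (mod 217)
8^8 ≡ 190^2 = 36100 ≡ 78 (mod 217)
8^16 ≡ 78^2 = 6084 ≡ 8 (mod 217)
27 = 16 + 8 + 2 + 1 in binary powers of 2.
So 8^27 ≡ 8 · 78 · 64 · 8 ≡ 64 (mod 217).
Squaring chain: 64 → 190 → 78; never reaches −1, so base 8 is a Miller–Rabin witness that 217 is composite.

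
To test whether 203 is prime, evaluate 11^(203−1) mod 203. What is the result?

67

11^1 ≡ 11 (mod 203)
11^2 ≡ 11^2 = 121 ≡ 121 (mod 203)
11^4 ≡ 121^2 = 14641 ≡ 25 (mod 203)
11^8 ≡ 25^2 = 625 ≡ 16 (mod 203)
11^16 ≡ 16^2 = 256 ≡ 53 (mod 203)
11^32 ≡ 53^2 = 2809 ≡ 170 (mod 203)
11^64 ≡ 170^2 = 28900 ≡ 74 (mod 203)
11^128 ≡ 74^2 = 5476 ≡ 198 (mod 203)
202 = 128 + 64 + 8 + 2 in binary powers of 2.
So 11^202 ≡ 198 · 74 · 16 · 121 ≡ 67 (mod 203).
Since 67 ≠ 1, base 11 is a Fermat witness: 203 is composite.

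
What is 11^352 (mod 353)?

11^1 ≡ 11 (mod 353)
11^2 ≡ 11^2 = 121 ≡ 121 (mod 353)
11^4 ≡ 121^2 = 14641 ≡ 168 (mod 353)
11^8 ≡ 168^2 = 28224 ≡ 337 (mod 353)
11^16 ≡ 337^2 = 113569 ≡ 256 (mod 353)
11^32 ≡ 256^2 = 65536 ≡ 231 (mod 353)
11^64 ≡ 231^2 = 53361 ≡ 58 (mod 353)
11^128 ≡ 58^2 = 3364 ≡ 187 (mod 353)
11^256 ≡ 187^2 = 34969 ≡ 22 (mod 353)
352 = 256 + 64 + 32 in binary powers of 2.
So 11^352 ≡ 22 · 58 · 231 ≡ 1 (mod 353).
Since the result is 1, base 11 gives no evidence that 353 is composite.

1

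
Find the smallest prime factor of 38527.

38527 is odd.
Digit sum 25, not divisible by 3.
Ends in 7: not divisible by 5.
7: 38527 = 7·5503 + 6
11: 38527 = 11·3502 + 5
13: 38527 = 13·2963 + 8
17: 38527 = 17·2266 + 5
19: 38527 = 19·2027 + 14
23: 38527 = 23·1675 + 2
29: 38527 = 29·1328 + 15
31: 38527 = 31·1242 + 25
37: 38527 = 37·1041 + 10
41: 38527 = 41·939 + 28
43: 38527 = 43·895 + 42
47: 38527 = 47·819 + 34
53: 38527 = 53·726 + 49
59: 38527 = 59·653

59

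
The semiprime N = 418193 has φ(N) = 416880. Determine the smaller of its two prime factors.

φ(n) = (p−1)(q−1) = n − (p+q) + 1, so p + q = 418193 − 416880 + 1 = 1314.
p and q are the roots of t² − 1314t + 418193 = 0.
Discriminant: 1314² − 4·418193 = 1726596 − 1672772 = 53824; √53824 = 232.
q = (1314 − 232)/2 = 541, p = (1314 + 232)/2 = 773.
Check: 541 · 773 = 418193.

541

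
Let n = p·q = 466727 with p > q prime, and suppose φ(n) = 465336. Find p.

829

φ(n) = (p−1)(q−1) = n − (p+q) + 1, so p + q = 466727 − 465336 + 1 = 1392.
p and q are the roots of t² − 1392t + 466727 = 0.
Discriminant: 1392² − 4·466727 = 1937664 − 1866908 = 70756; √70756 = 266.
q = (1392 − 266)/2 = 563, p = (1392 + 266)/2 = 829.
Check: 563 · 829 = 466727.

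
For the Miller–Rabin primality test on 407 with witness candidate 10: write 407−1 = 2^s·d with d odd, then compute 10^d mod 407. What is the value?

407 − 1 = 406 = 2^1 · 203, so d = 203.
10^1 ≡ 10 (mod 407)
10^2 ≡ 10^2 = 100 ≡ 100 (mod 407)
10^4 ≡ 100^2 = 10000 ≡ 232 (mod 407)
10^8 ≡ 232^2 = 53824 ≡ 100 (mod 407)
10^16 ≡ 100^2 = 10000 ≡ 232 (mod 407)
10^32 ≡ 232^2 = 53824 ≡ 100 (mod 407)
10^64 ≡ 100^2 = 10000 ≡ 232 (mod 407)
10^128 ≡ 232^2 = 53824 ≡ 100 (mod 407)
203 = 128 + 64 + 8 + 2 + 1 in binary powers of 2.
So 10^203 ≡ 100 · 232 · 100 · 100 · 10 ≡ 285 (mod 407).
Squaring chain: 285; never reaches −1, so base 10 is a Miller–Rabin witness that 407 is composite.

285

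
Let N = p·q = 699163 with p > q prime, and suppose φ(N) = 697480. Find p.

941

φ(n) = (p−1)(q−1) = n − (p+q) + 1, so p + q = 699163 − 697480 + 1 = 1684.
p and q are the roots of t² − 1684t + 699163 = 0.
Discriminant: 1684² − 4·699163 = 2835856 − 2796652 = 39204; √39204 = 198.
q = (1684 − 198)/2 = 743, p = (1684 + 198)/2 = 941.
Check: 743 · 941 = 699163.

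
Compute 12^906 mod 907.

12^1 ≡ 12 (mod 907)
12^2 ≡ 12^2 = 144 ≡ 144 (mod 907)
12^4 ≡ 144^2 = 20736 ≡ 782 (mod 907)
12^8 ≡ 782^2 = 611524 ≡ 206 (mod 907)
12^16 ≡ 206^2 = 42436 ≡ 714 (mod 907)
12^32 ≡ 714^2 = 509796 ≡ 62 (mod 907)
12^64 ≡ 62^2 = 3844 ≡ 216 (mod 907)
12^128 ≡ 216^2 = 46656 ≡ 399 (mod 907)
12^256 ≡ 399^2 = 159201 ≡ 476 (mod 907)
12^512 ≡ 476^2 = 226576 ≡ 733 (mod 907)
906 = 512 + 256 + 128 + 8 + 2 in binary powers of 2.
So 12^906 ≡ 733 · 476 · 399 · 206 · 144 ≡ 1 (mod 907).
Since the result is 1, base 12 gives no evidence that 907 is composite.

1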